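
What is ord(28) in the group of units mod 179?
178

179 is prime, so ord(28) divides φ(179) = 178.
Divisors of 178: 1, 2, 89, 178.
Repeated squaring: 28^1 ≡ 28, 28^2 ≡ 68, 28^4 ≡ 149, 28^8 ≡ 5, 28^16 ≡ 25, 28^32 ≡ 88, 28^64 ≡ 47, 28^128 ≡ 61 (mod 179).
Test 28^d mod 179 for each divisor d in increasing order:
28^1 ≡ 28
28^2 ≡ 68
28^89 = 28^64·28^16·28^8·28^1 ≡ 178
28^178 = 28^128·28^32·28^16·28^2 ≡ 1  ← first divisor giving 1
The order is 178.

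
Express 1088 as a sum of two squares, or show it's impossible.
8² + 32² (a=8, b=32)

Factorization: 1088 = 2^6 × 17
By Fermat: n is sum of two squares iff every prime p ≡ 3 (mod 4) appears to even power.
All primes ≡ 3 (mod 4) appear to even power.
Search a = 0, 1, 2, … for 1088 - a² a perfect square: first hit at a = 8: 1088 - 64 = 1024 = 32².
1088 = 8² + 32² = 64 + 1024 ✓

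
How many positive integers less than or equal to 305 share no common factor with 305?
240

305 = 5 × 61
φ(n) = n × ∏(1 - 1/p) for each prime p dividing n
φ(305) = 305 × (1 - 1/5) × (1 - 1/61) = 240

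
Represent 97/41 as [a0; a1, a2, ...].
[2; 2, 1, 2, 1, 3]

Euclidean algorithm steps:
97 = 2 × 41 + 15
41 = 2 × 15 + 11
15 = 1 × 11 + 4
11 = 2 × 4 + 3
4 = 1 × 3 + 1
3 = 3 × 1 + 0
Continued fraction: [2; 2, 1, 2, 1, 3]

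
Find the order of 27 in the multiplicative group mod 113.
112

113 is prime, so ord(27) divides φ(113) = 112.
Divisors of 112: 1, 2, 4, 7, 8, 14, 16, 28, 56, 112.
Repeated squaring: 27^1 ≡ 27, 27^2 ≡ 51, 27^4 ≡ 2, 27^8 ≡ 4, 27^16 ≡ 16, 27^32 ≡ 30, 27^64 ≡ 109 (mod 113).
Test 27^d mod 113 for each divisor d in increasing order:
27^1 ≡ 27
27^2 ≡ 51
27^4 ≡ 2
27^7 = 27^4·27^2·27^1 ≡ 42
27^8 ≡ 4
27^14 = 27^8·27^4·27^2 ≡ 69
27^16 ≡ 16
27^28 = 27^16·27^8·27^4 ≡ 15
27^56 = 27^32·27^16·27^8 ≡ 112
27^112 = 27^64·27^32·27^16 ≡ 1  ← first divisor giving 1
The order is 112.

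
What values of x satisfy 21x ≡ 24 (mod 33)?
x ≡ 9 (mod 11)

gcd(21, 33) = 3, which divides 24, so solutions exist.
Divide through by 3: 7x ≡ 8 (mod 11).
Find 7^(-1) mod 11 by the extended Euclidean algorithm:
11 = 1 × 7 + 4  ⟹  4 = (1)·11 + (-1)·7
7 = 1 × 4 + 3  ⟹  3 = (-1)·11 + (2)·7
4 = 1 × 3 + 1  ⟹  1 = (2)·11 + (-3)·7
So (-3)·7 ≡ 1 (mod 11), i.e. 7^(-1) ≡ -3 ≡ 8 (mod 11).
x ≡ 8 × 8 = 64 ≡ 9 (mod 11).
Check: 21 × 9 = 189 ≡ 24 (mod 33).
x ≡ 9 (mod 11), giving 3 solutions mod 33.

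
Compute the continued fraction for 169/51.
[3; 3, 5, 3]

Euclidean algorithm steps:
169 = 3 × 51 + 16
51 = 3 × 16 + 3
16 = 5 × 3 + 1
3 = 3 × 1 + 0
Continued fraction: [3; 3, 5, 3]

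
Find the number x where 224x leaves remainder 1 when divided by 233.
207

gcd(224, 233) = 1, so the inverse exists.
Extended Euclidean algorithm on (233, 224):
233 = 1 × 224 + 9  ⟹  9 = (1)·233 + (-1)·224
224 = 24 × 9 + 8  ⟹  8 = (-24)·233 + (25)·224
9 = 1 × 8 + 1  ⟹  1 = (25)·233 + (-26)·224
So (-26)·224 ≡ 1 (mod 233), i.e. 224^(-1) ≡ -26 ≡ 207 (mod 233).
Check: 224 × 207 = 46368 ≡ 1 (mod 233)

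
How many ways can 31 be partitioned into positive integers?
6842

p(n) counts ways to write n as a sum of positive integers (order ignored).
Euler's pentagonal recurrence: p(k) = p(k-1) + p(k-2) - p(k-5) - p(k-7) + p(k-12) + p(k-15) - ... (offsets j(3j∓1)/2, signs ++--, p(0)=1, p(<0)=0).
DP table for k = 0..30: p(0)=1, p(1)=1, p(2)=2, p(3)=3, p(4)=5, p(5)=7, p(6)=11, p(7)=15, p(8)=22, p(9)=30, p(10)=42, p(11)=56, p(12)=77, p(13)=101, p(14)=135, p(15)=176, p(16)=231, p(17)=297, p(18)=385, p(19)=490, p(20)=627, p(21)=792, p(22)=1002, p(23)=1255, p(24)=1575, p(25)=1958, p(26)=2436, p(27)=3010, p(28)=3718, p(29)=4565, p(30)=5604.
Final step: p(31) = p(30) + p(29) - p(26) - p(24) + p(19) + p(16) - p(9) - p(5)
= 5604 + 4565 - 2436 - 1575 + 490 + 231 - 30 - 7
= 6842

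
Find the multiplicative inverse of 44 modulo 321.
197

gcd(44, 321) = 1, so the inverse exists.
Extended Euclidean algorithm on (321, 44):
321 = 7 × 44 + 13  ⟹  13 = (1)·321 + (-7)·44
44 = 3 × 13 + 5  ⟹  5 = (-3)·321 + (22)·44
13 = 2 × 5 + 3  ⟹  3 = (7)·321 + (-51)·44
5 = 1 × 3 + 2  ⟹  2 = (-10)·321 + (73)·44
3 = 1 × 2 + 1  ⟹  1 = (17)·321 + (-124)·44
So (-124)·44 ≡ 1 (mod 321), i.e. 44^(-1) ≡ -124 ≡ 197 (mod 321).
Check: 44 × 197 = 8668 ≡ 1 (mod 321)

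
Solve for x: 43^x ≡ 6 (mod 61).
49

Baby-step giant-step with step n = ⌈√61⌉ = 8.
Baby steps 43^j mod 61 (j:value) for j=0..7: 0:1, 1:43, 2:19, 3:24, 4:56, 5:29, 6:27, 7:2.
Giant-step multiplier: 43^(-8) ≡ 43^(60-8) = 43^52 ≡ 22 (mod 61).
Giant steps γ_i = 6·22^i mod 61: γ_0=6, γ_1=10, γ_2=37, γ_3=21, γ_4=35, γ_5=38, γ_6=43 (in table at j=1).
x = i·n + j = 6·8 + 1 = 49.
Check: 43^49 ≡ 6 (mod 61).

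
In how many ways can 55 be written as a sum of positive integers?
451276

p(n) counts ways to write n as a sum of positive integers (order ignored).
Euler's pentagonal recurrence: p(k) = p(k-1) + p(k-2) - p(k-5) - p(k-7) + p(k-12) + p(k-15) - ... (offsets j(3j∓1)/2, signs ++--, p(0)=1, p(<0)=0).
DP table for k = 0..54: p(0)=1, p(1)=1, p(2)=2, p(3)=3, p(4)=5, p(5)=7, p(6)=11, p(7)=15, p(8)=22, p(9)=30, p(10)=42, p(11)=56, p(12)=77, p(13)=101, p(14)=135, p(15)=176, p(16)=231, p(17)=297, p(18)=385, p(19)=490, p(20)=627, p(21)=792, p(22)=1002, p(23)=1255, p(24)=1575, p(25)=1958, p(26)=2436, p(27)=3010, p(28)=3718, p(29)=4565, p(30)=5604, p(31)=6842, p(32)=8349, p(33)=10143, p(34)=12310, p(35)=14883, p(36)=17977, p(37)=21637, p(38)=26015, p(39)=31185, p(40)=37338, p(41)=44583, p(42)=53174, p(43)=63261, p(44)=75175, p(45)=89134, p(46)=105558, p(47)=124754, p(48)=147273, p(49)=173525, p(50)=204226, p(51)=239943, p(52)=281589, p(53)=329931, p(54)=386155.
Final step: p(55) = p(54) + p(53) - p(50) - p(48) + p(43) + p(40) - p(33) - p(29) + p(20) + p(15) - p(4)
= 386155 + 329931 - 204226 - 147273 + 63261 + 37338 - 10143 - 4565 + 627 + 176 - 5
= 451276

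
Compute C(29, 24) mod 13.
0

Using Lucas' theorem:
Write n=29 and k=24 in base 13:
n in base 13: [2, 3]
k in base 13: [1, 11]
C(29,24) mod 13 = ∏ C(n_i, k_i) mod 13
Digit binomials (mod 13): C(2,1) = 2; C(3,11) = 0 (k_i > n_i)
Product: 2 × 0 = 0 ≡ 0 (mod 13)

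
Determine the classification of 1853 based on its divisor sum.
deficient

Proper divisors of 1853: sum = 1 + 17 + 109 = 127
Since 127 < 1853, 1853 is deficient.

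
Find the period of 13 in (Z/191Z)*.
95

191 is prime, so ord(13) divides φ(191) = 190.
Divisors of 190: 1, 2, 5, 10, 19, 38, 95, 190.
Repeated squaring: 13^1 ≡ 13, 13^2 ≡ 169, 13^4 ≡ 102, 13^8 ≡ 90, 13^16 ≡ 78, 13^32 ≡ 163, 13^64 ≡ 20, 13^128 ≡ 18 (mod 191).
Test 13^d mod 191 for each divisor d in increasing order:
13^1 ≡ 13
13^2 ≡ 169
13^5 = 13^4·13^1 ≡ 180
13^10 = 13^8·13^2 ≡ 121
13^19 = 13^16·13^2·13^1 ≡ 39
13^38 = 13^32·13^4·13^2 ≡ 184
13^95 = 13^64·13^16·13^8·13^4·13^2·13^1 ≡ 1  ← first divisor giving 1
The order is 95.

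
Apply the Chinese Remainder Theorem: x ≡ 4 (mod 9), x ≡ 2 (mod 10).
22

Using Chinese Remainder Theorem:
M = 9 × 10 = 90
M1 = 10, M2 = 9
y1 = 10^(-1) mod 9 = 1
y2 = 9^(-1) mod 10 = 9
x = (4×10×1 + 2×9×9) mod 90 = 22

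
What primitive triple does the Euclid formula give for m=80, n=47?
(4191, 7520, 8609)

Euclid's formula: a = m² - n², b = 2mn, c = m² + n²
m = 80, n = 47
a = 80² - 47² = 6400 - 2209 = 4191
b = 2 × 80 × 47 = 7520
c = 80² + 47² = 6400 + 2209 = 8609
Verification: 4191² + 7520² = 17564481 + 56550400 = 74114881 = 8609² ✓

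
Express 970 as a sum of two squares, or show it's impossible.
3² + 31² (a=3, b=31)

Factorization: 970 = 2 × 5 × 97
By Fermat: n is sum of two squares iff every prime p ≡ 3 (mod 4) appears to even power.
All primes ≡ 3 (mod 4) appear to even power.
Search a = 0, 1, 2, … for 970 - a² a perfect square: first hit at a = 3: 970 - 9 = 961 = 31².
970 = 3² + 31² = 9 + 961 ✓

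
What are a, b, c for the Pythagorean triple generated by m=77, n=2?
(5925, 308, 5933)

Euclid's formula: a = m² - n², b = 2mn, c = m² + n²
m = 77, n = 2
a = 77² - 2² = 5929 - 4 = 5925
b = 2 × 77 × 2 = 308
c = 77² + 2² = 5929 + 4 = 5933
Verification: 5925² + 308² = 35105625 + 94864 = 35200489 = 5933² ✓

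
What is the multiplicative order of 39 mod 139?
46

139 is prime, so ord(39) divides φ(139) = 138.
Divisors of 138: 1, 2, 3, 6, 23, 46, 69, 138.
Repeated squaring: 39^1 ≡ 39, 39^2 ≡ 131, 39^4 ≡ 64, 39^8 ≡ 65, 39^16 ≡ 55, 39^32 ≡ 106, 39^64 ≡ 116, 39^128 ≡ 112 (mod 139).
Test 39^d mod 139 for each divisor d in increasing order:
39^1 ≡ 39
39^2 ≡ 131
39^3 = 39^2·39^1 ≡ 105
39^6 = 39^4·39^2 ≡ 44
39^23 = 39^16·39^4·39^2·39^1 ≡ 138
39^46 = 39^32·39^8·39^4·39^2 ≡ 1  ← first divisor giving 1
The order is 46.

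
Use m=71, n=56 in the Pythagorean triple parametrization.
(1905, 7952, 8177)

Euclid's formula: a = m² - n², b = 2mn, c = m² + n²
m = 71, n = 56
a = 71² - 56² = 5041 - 3136 = 1905
b = 2 × 71 × 56 = 7952
c = 71² + 56² = 5041 + 3136 = 8177
Verification: 1905² + 7952² = 3629025 + 63234304 = 66863329 = 8177² ✓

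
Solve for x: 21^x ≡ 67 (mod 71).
51

Baby-step giant-step with step n = ⌈√71⌉ = 9.
Baby steps 21^j mod 71 (j:value) for j=0..8: 0:1, 1:21, 2:15, 3:31, 4:12, 5:39, 6:38, 7:17, 8:2.
Giant-step multiplier: 21^(-9) ≡ 21^(70-9) = 21^61 ≡ 22 (mod 71).
Giant steps γ_i = 67·22^i mod 71: γ_0=67, γ_1=54, γ_2=52, γ_3=8, γ_4=34, γ_5=38 (in table at j=6).
x = i·n + j = 5·9 + 6 = 51.
Check: 21^51 ≡ 67 (mod 71).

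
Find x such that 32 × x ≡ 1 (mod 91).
37

gcd(32, 91) = 1, so the inverse exists.
Extended Euclidean algorithm on (91, 32):
91 = 2 × 32 + 27  ⟹  27 = (1)·91 + (-2)·32
32 = 1 × 27 + 5  ⟹  5 = (-1)·91 + (3)·32
27 = 5 × 5 + 2  ⟹  2 = (6)·91 + (-17)·32
5 = 2 × 2 + 1  ⟹  1 = (-13)·91 + (37)·32
So (37)·32 ≡ 1 (mod 91), i.e. 32^(-1) ≡ 37 (mod 91).
Check: 32 × 37 = 1184 ≡ 1 (mod 91)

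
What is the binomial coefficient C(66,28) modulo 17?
15

Using Lucas' theorem:
Write n=66 and k=28 in base 17:
n in base 17: [3, 15]
k in base 17: [1, 11]
C(66,28) mod 17 = ∏ C(n_i, k_i) mod 17
Digit binomials (mod 17): C(3,1) = 3; C(15,11) = 1365 ≡ 5
Product: 3 × 5 = 15 ≡ 15 (mod 17)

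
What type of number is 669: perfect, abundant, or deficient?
deficient

Proper divisors of 669: sum = 1 + 3 + 223 = 227
Since 227 < 669, 669 is deficient.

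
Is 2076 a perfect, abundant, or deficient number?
abundant

Proper divisors of 2076: sum = 1 + 2 + 3 + 4 + 6 + 12 + 173 + 346 + 519 + 692 + 1038 = 2796
Since 2796 > 2076, 2076 is abundant.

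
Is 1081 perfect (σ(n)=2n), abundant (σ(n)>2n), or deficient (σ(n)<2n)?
deficient

Proper divisors of 1081: sum = 1 + 23 + 47 = 71
Since 71 < 1081, 1081 is deficient.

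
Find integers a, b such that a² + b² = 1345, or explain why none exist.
7² + 36² (a=7, b=36)

Factorization: 1345 = 5 × 269
By Fermat: n is sum of two squares iff every prime p ≡ 3 (mod 4) appears to even power.
All primes ≡ 3 (mod 4) appear to even power.
Search a = 0, 1, 2, … for 1345 - a² a perfect square: first hit at a = 7: 1345 - 49 = 1296 = 36².
1345 = 7² + 36² = 49 + 1296 ✓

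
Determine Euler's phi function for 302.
150

302 = 2 × 151
φ(n) = n × ∏(1 - 1/p) for each prime p dividing n
φ(302) = 302 × (1 - 1/2) × (1 - 1/151) = 150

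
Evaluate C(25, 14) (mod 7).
3

Using Lucas' theorem:
Write n=25 and k=14 in base 7:
n in base 7: [3, 4]
k in base 7: [2, 0]
C(25,14) mod 7 = ∏ C(n_i, k_i) mod 7
Digit binomials (mod 7): C(3,2) = 3; C(4,0) = 1
Product: 3 × 1 = 3 ≡ 3 (mod 7)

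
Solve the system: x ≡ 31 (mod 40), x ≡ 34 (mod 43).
1711

Using Chinese Remainder Theorem:
M = 40 × 43 = 1720
M1 = 43, M2 = 40
y1 = 43^(-1) mod 40 = 27
y2 = 40^(-1) mod 43 = 14
x = (31×43×27 + 34×40×14) mod 1720 = 1711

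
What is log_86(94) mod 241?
16

Baby-step giant-step with step n = ⌈√241⌉ = 16.
Baby steps 86^j mod 241 (j:value) for j=0..15: 0:1, 1:86, 2:166, 3:57, 4:82, 5:63, 6:116, 7:95, 8:217, 9:105, 10:113, 11:78, 12:201, 13:175, 14:108, 15:130.
Giant-step multiplier: 86^(-16) ≡ 86^(240-16) = 86^224 ≡ 100 (mod 241).
Giant steps γ_i = 94·100^i mod 241: γ_0=94, γ_1=1 (in table at j=0).
x = i·n + j = 1·16 + 0 = 16.
Check: 86^16 ≡ 94 (mod 241).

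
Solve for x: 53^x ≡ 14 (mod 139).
51

Baby-step giant-step with step n = ⌈√139⌉ = 12.
Baby steps 53^j mod 139 (j:value) for j=0..11: 0:1, 1:53, 2:29, 3:8, 4:7, 5:93, 6:64, 7:56, 8:49, 9:95, 10:31, 11:114.
Giant-step multiplier: 53^(-12) ≡ 53^(138-12) = 53^126 ≡ 77 (mod 139).
Giant steps γ_i = 14·77^i mod 139: γ_0=14, γ_1=105, γ_2=23, γ_3=103, γ_4=8 (in table at j=3).
x = i·n + j = 4·12 + 3 = 51.
Check: 53^51 ≡ 14 (mod 139).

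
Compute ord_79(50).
39

79 is prime, so ord(50) divides φ(79) = 78.
Divisors of 78: 1, 2, 3, 6, 13, 26, 39, 78.
Repeated squaring: 50^1 ≡ 50, 50^2 ≡ 51, 50^4 ≡ 73, 50^8 ≡ 36, 50^16 ≡ 32, 50^32 ≡ 76, 50^64 ≡ 9 (mod 79).
Test 50^d mod 79 for each divisor d in increasing order:
50^1 ≡ 50
50^2 ≡ 51
50^3 = 50^2·50^1 ≡ 22
50^6 = 50^4·50^2 ≡ 10
50^13 = 50^8·50^4·50^1 ≡ 23
50^26 = 50^16·50^8·50^2 ≡ 55
50^39 = 50^32·50^4·50^2·50^1 ≡ 1  ← first divisor giving 1
The order is 39.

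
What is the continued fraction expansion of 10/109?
[0; 10, 1, 9]

Euclidean algorithm steps:
10 = 0 × 109 + 10
109 = 10 × 10 + 9
10 = 1 × 9 + 1
9 = 9 × 1 + 0
Continued fraction: [0; 10, 1, 9]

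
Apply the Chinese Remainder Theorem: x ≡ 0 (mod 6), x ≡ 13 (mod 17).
30

Using Chinese Remainder Theorem:
M = 6 × 17 = 102
M1 = 17, M2 = 6
y1 = 17^(-1) mod 6 = 5
y2 = 6^(-1) mod 17 = 3
x = (0×17×5 + 13×6×3) mod 102 = 30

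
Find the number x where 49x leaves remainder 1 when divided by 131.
123

gcd(49, 131) = 1, so the inverse exists.
Extended Euclidean algorithm on (131, 49):
131 = 2 × 49 + 33  ⟹  33 = (1)·131 + (-2)·49
49 = 1 × 33 + 16  ⟹  16 = (-1)·131 + (3)·49
33 = 2 × 16 + 1  ⟹  1 = (3)·131 + (-8)·49
So (-8)·49 ≡ 1 (mod 131), i.e. 49^(-1) ≡ -8 ≡ 123 (mod 131).
Check: 49 × 123 = 6027 ≡ 1 (mod 131)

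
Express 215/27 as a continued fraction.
[7; 1, 26]

Euclidean algorithm steps:
215 = 7 × 27 + 26
27 = 1 × 26 + 1
26 = 26 × 1 + 0
Continued fraction: [7; 1, 26]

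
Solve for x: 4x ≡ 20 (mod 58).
x ≡ 5 (mod 29)

gcd(4, 58) = 2, which divides 20, so solutions exist.
Divide through by 2: 2x ≡ 10 (mod 29).
Find 2^(-1) mod 29 by the extended Euclidean algorithm:
29 = 14 × 2 + 1  ⟹  1 = (1)·29 + (-14)·2
So (-14)·2 ≡ 1 (mod 29), i.e. 2^(-1) ≡ -14 ≡ 15 (mod 29).
x ≡ 15 × 10 = 150 ≡ 5 (mod 29).
Check: 4 × 5 = 20 ≡ 20 (mod 58).
x ≡ 5 (mod 29), giving 2 solutions mod 58.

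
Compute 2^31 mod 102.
26

Repeated squaring. Binary of 31 = 11111.
2^1 ≡ 2 (mod 102); 2^2 ≡ 4 (mod 102); 2^4 ≡ 16 (mod 102); 2^8 ≡ 52 (mod 102); 2^16 ≡ 52 (mod 102)
2^31 = 2^1 × 2^2 × 2^4 × 2^8 × 2^16 ≡ 26 (mod 102)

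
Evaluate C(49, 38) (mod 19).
1

Using Lucas' theorem:
Write n=49 and k=38 in base 19:
n in base 19: [2, 11]
k in base 19: [2, 0]
C(49,38) mod 19 = ∏ C(n_i, k_i) mod 19
Digit binomials (mod 19): C(2,2) = 1; C(11,0) = 1
Product: 1 × 1 = 1 ≡ 1 (mod 19)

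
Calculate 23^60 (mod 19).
11

Repeated squaring. Binary of 60 = 111100.
23^1 ≡ 4 (mod 19); 23^2 ≡ 16 (mod 19); 23^4 ≡ 9 (mod 19); 23^8 ≡ 5 (mod 19); 23^16 ≡ 6 (mod 19); 23^32 ≡ 17 (mod 19)
23^60 = 23^4 × 23^8 × 23^16 × 23^32 ≡ 11 (mod 19)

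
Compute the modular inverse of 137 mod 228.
5

gcd(137, 228) = 1, so the inverse exists.
Extended Euclidean algorithm on (228, 137):
228 = 1 × 137 + 91  ⟹  91 = (1)·228 + (-1)·137
137 = 1 × 91 + 46  ⟹  46 = (-1)·228 + (2)·137
91 = 1 × 46 + 45  ⟹  45 = (2)·228 + (-3)·137
46 = 1 × 45 + 1  ⟹  1 = (-3)·228 + (5)·137
So (5)·137 ≡ 1 (mod 228), i.e. 137^(-1) ≡ 5 (mod 228).
Check: 137 × 5 = 685 ≡ 1 (mod 228)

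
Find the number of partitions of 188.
1398341745571

p(n) counts ways to write n as a sum of positive integers (order ignored).
Euler's pentagonal recurrence: p(k) = p(k-1) + p(k-2) - p(k-5) - p(k-7) + p(k-12) + p(k-15) - ... (offsets j(3j∓1)/2, signs ++--, p(0)=1, p(<0)=0).
DP table for k = 0..187: p(0)=1, p(1)=1, p(2)=2, p(3)=3, p(4)=5, p(5)=7, p(6)=11, p(7)=15, p(8)=22, p(9)=30, p(10)=42, p(11)=56, p(12)=77, p(13)=101, p(14)=135, p(15)=176, p(16)=231, p(17)=297, p(18)=385, p(19)=490, p(20)=627, p(21)=792, p(22)=1002, p(23)=1255, p(24)=1575, p(25)=1958, p(26)=2436, p(27)=3010, p(28)=3718, p(29)=4565, p(30)=5604, p(31)=6842, p(32)=8349, p(33)=10143, p(34)=12310, p(35)=14883, p(36)=17977, p(37)=21637, p(38)=26015, p(39)=31185, p(40)=37338, p(41)=44583, p(42)=53174, p(43)=63261, p(44)=75175, p(45)=89134, p(46)=105558, p(47)=124754, p(48)=147273, p(49)=173525, p(50)=204226, p(51)=239943, p(52)=281589, p(53)=329931, p(54)=386155, p(55)=451276, p(56)=526823, p(57)=614154, p(58)=715220, p(59)=831820, p(60)=966467, p(61)=1121505, p(62)=1300156, p(63)=1505499, p(64)=1741630, p(65)=2012558, p(66)=2323520, p(67)=2679689, p(68)=3087735, p(69)=3554345, p(70)=4087968, p(71)=4697205, p(72)=5392783, p(73)=6185689, p(74)=7089500, p(75)=8118264, p(76)=9289091, p(77)=10619863, p(78)=12132164, p(79)=13848650, p(80)=15796476, p(81)=18004327, p(82)=20506255, p(83)=23338469, p(84)=26543660, p(85)=30167357, p(86)=34262962, p(87)=38887673, p(88)=44108109, p(89)=49995925, p(90)=56634173, p(91)=64112359, p(92)=72533807, p(93)=82010177, p(94)=92669720, p(95)=104651419, p(96)=118114304, p(97)=133230930, p(98)=150198136, p(99)=169229875, p(100)=190569292, p(101)=214481126, p(102)=241265379, p(103)=271248950, p(104)=304801365, p(105)=342325709, p(106)=384276336, p(107)=431149389, p(108)=483502844, p(109)=541946240, p(110)=607163746, p(111)=679903203, p(112)=761002156, p(113)=851376628, p(114)=952050665, p(115)=1064144451, p(116)=1188908248, p(117)=1327710076, p(118)=1482074143, p(119)=1653668665, p(120)=1844349560, p(121)=2056148051, p(122)=2291320912, p(123)=2552338241, p(124)=2841940500, p(125)=3163127352, p(126)=3519222692, p(127)=3913864295, p(128)=4351078600, p(129)=4835271870, p(130)=5371315400, p(131)=5964539504, p(132)=6620830889, p(133)=7346629512, p(134)=8149040695, p(135)=9035836076, p(136)=10015581680, p(137)=11097645016, p(138)=12292341831, p(139)=13610949895, p(140)=15065878135, p(141)=16670689208, p(142)=18440293320, p(143)=20390982757, p(144)=22540654445, p(145)=24908858009, p(146)=27517052599, p(147)=30388671978, p(148)=33549419497, p(149)=37027355200, p(150)=40853235313, p(151)=45060624582, p(152)=49686288421, p(153)=54770336324, p(154)=60356673280, p(155)=66493182097, p(156)=73232243759, p(157)=80630964769, p(158)=88751778802, p(159)=97662728555, p(160)=107438159466, p(161)=118159068427, p(162)=129913904637, p(163)=142798995930, p(164)=156919475295, p(165)=172389800255, p(166)=189334822579, p(167)=207890420102, p(168)=228204732751, p(169)=250438925115, p(170)=274768617130, p(171)=301384802048, p(172)=330495499613, p(173)=362326859895, p(174)=397125074750, p(175)=435157697830, p(176)=476715857290, p(177)=522115831195, p(178)=571701605655, p(179)=625846753120, p(180)=684957390936, p(181)=749474411781, p(182)=819876908323, p(183)=896684817527, p(184)=980462880430, p(185)=1071823774337, p(186)=1171432692373, p(187)=1280011042268.
Final step: p(188) = p(187) + p(186) - p(183) - p(181) + p(176) + p(173) - p(166) - p(162) + p(153) + p(148) - p(137) - p(131) + p(118) + p(111) - p(96) - p(88) + p(71) + p(62) - p(43) - p(33) + p(12) + p(1)
= 1280011042268 + 1171432692373 - 896684817527 - 749474411781 + 476715857290 + 362326859895 - 189334822579 - 129913904637 + 54770336324 + 33549419497 - 11097645016 - 5964539504 + 1482074143 + 679903203 - 118114304 - 44108109 + 4697205 + 1300156 - 63261 - 10143 + 77 + 1
= 1398341745571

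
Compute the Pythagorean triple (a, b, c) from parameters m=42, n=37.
(395, 3108, 3133)

Euclid's formula: a = m² - n², b = 2mn, c = m² + n²
m = 42, n = 37
a = 42² - 37² = 1764 - 1369 = 395
b = 2 × 42 × 37 = 3108
c = 42² + 37² = 1764 + 1369 = 3133
Verification: 395² + 3108² = 156025 + 9659664 = 9815689 = 3133² ✓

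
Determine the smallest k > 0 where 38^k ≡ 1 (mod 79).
13

79 is prime, so ord(38) divides φ(79) = 78.
Divisors of 78: 1, 2, 3, 6, 13, 26, 39, 78.
Repeated squaring: 38^1 ≡ 38, 38^2 ≡ 22, 38^4 ≡ 10, 38^8 ≡ 21, 38^16 ≡ 46, 38^32 ≡ 62, 38^64 ≡ 52 (mod 79).
Test 38^d mod 79 for each divisor d in increasing order:
38^1 ≡ 38
38^2 ≡ 22
38^3 = 38^2·38^1 ≡ 46
38^6 = 38^4·38^2 ≡ 62
38^13 = 38^8·38^4·38^1 ≡ 1  ← first divisor giving 1
The order is 13.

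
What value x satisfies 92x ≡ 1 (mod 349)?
239

gcd(92, 349) = 1, so the inverse exists.
Extended Euclidean algorithm on (349, 92):
349 = 3 × 92 + 73  ⟹  73 = (1)·349 + (-3)·92
92 = 1 × 73 + 19  ⟹  19 = (-1)·349 + (4)·92
73 = 3 × 19 + 16  ⟹  16 = (4)·349 + (-15)·92
19 = 1 × 16 + 3  ⟹  3 = (-5)·349 + (19)·92
16 = 5 × 3 + 1  ⟹  1 = (29)·349 + (-110)·92
So (-110)·92 ≡ 1 (mod 349), i.e. 92^(-1) ≡ -110 ≡ 239 (mod 349).
Check: 92 × 239 = 21988 ≡ 1 (mod 349)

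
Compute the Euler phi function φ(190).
72

190 = 2 × 5 × 19
φ(n) = n × ∏(1 - 1/p) for each prime p dividing n
φ(190) = 190 × (1 - 1/2) × (1 - 1/5) × (1 - 1/19) = 72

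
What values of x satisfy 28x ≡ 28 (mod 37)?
x ≡ 1 (mod 37)

gcd(28, 37) = 1, which divides 28, so solutions exist.
Find 28^(-1) mod 37 by the extended Euclidean algorithm:
37 = 1 × 28 + 9  ⟹  9 = (1)·37 + (-1)·28
28 = 3 × 9 + 1  ⟹  1 = (-3)·37 + (4)·28
So (4)·28 ≡ 1 (mod 37), i.e. 28^(-1) ≡ 4 (mod 37).
x ≡ 4 × 28 = 112 ≡ 1 (mod 37).
Check: 28 × 1 = 28 ≡ 28 (mod 37).
Unique solution: x ≡ 1 (mod 37)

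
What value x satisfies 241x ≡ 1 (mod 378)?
229

gcd(241, 378) = 1, so the inverse exists.
Extended Euclidean algorithm on (378, 241):
378 = 1 × 241 + 137  ⟹  137 = (1)·378 + (-1)·241
241 = 1 × 137 + 104  ⟹  104 = (-1)·378 + (2)·241
137 = 1 × 104 + 33  ⟹  33 = (2)·378 + (-3)·241
104 = 3 × 33 + 5  ⟹  5 = (-7)·378 + (11)·241
33 = 6 × 5 + 3  ⟹  3 = (44)·378 + (-69)·241
5 = 1 × 3 + 2  ⟹  2 = (-51)·378 + (80)·241
3 = 1 × 2 + 1  ⟹  1 = (95)·378 + (-149)·241
So (-149)·241 ≡ 1 (mod 378), i.e. 241^(-1) ≡ -149 ≡ 229 (mod 378).
Check: 241 × 229 = 55189 ≡ 1 (mod 378)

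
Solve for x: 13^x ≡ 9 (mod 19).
16

Baby-step giant-step with step n = ⌈√19⌉ = 5.
Baby steps 13^j mod 19 (j:value) for j=0..4: 0:1, 1:13, 2:17, 3:12, 4:4.
Giant-step multiplier: 13^(-5) ≡ 13^(18-5) = 13^13 ≡ 15 (mod 19).
Giant steps γ_i = 9·15^i mod 19: γ_0=9, γ_1=2, γ_2=11, γ_3=13 (in table at j=1).
x = i·n + j = 3·5 + 1 = 16.
Check: 13^16 ≡ 9 (mod 19).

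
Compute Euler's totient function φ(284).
140

284 = 2^2 × 71
φ(n) = n × ∏(1 - 1/p) for each prime p dividing n
φ(284) = 284 × (1 - 1/2) × (1 - 1/71) = 140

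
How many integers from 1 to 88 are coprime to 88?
40

88 = 2^3 × 11
φ(n) = n × ∏(1 - 1/p) for each prime p dividing n
φ(88) = 88 × (1 - 1/2) × (1 - 1/11) = 40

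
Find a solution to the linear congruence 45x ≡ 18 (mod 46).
x ≡ 28 (mod 46)

gcd(45, 46) = 1, which divides 18, so solutions exist.
Find 45^(-1) mod 46 by the extended Euclidean algorithm:
46 = 1 × 45 + 1  ⟹  1 = (1)·46 + (-1)·45
So (-1)·45 ≡ 1 (mod 46), i.e. 45^(-1) ≡ -1 ≡ 45 (mod 46).
x ≡ 45 × 18 = 810 ≡ 28 (mod 46).
Check: 45 × 28 = 1260 ≡ 18 (mod 46).
Unique solution: x ≡ 28 (mod 46)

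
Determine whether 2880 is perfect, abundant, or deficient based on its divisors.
abundant

Proper divisors of 2880: sum = 1 + 2 + 3 + 4 + 5 + 6 + 8 + 9 + ... + 576 + 720 + 960 + 1440 (41 divisors) = 7026
Since 7026 > 2880, 2880 is abundant.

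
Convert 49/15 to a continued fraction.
[3; 3, 1, 3]

Euclidean algorithm steps:
49 = 3 × 15 + 4
15 = 3 × 4 + 3
4 = 1 × 3 + 1
3 = 3 × 1 + 0
Continued fraction: [3; 3, 1, 3]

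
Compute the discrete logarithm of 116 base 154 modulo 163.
25

Baby-step giant-step with step n = ⌈√163⌉ = 13.
Baby steps 154^j mod 163 (j:value) for j=0..12: 0:1, 1:154, 2:81, 3:86, 4:41, 5:120, 6:61, 7:103, 8:51, 9:30, 10:56, 11:148, 12:135.
Giant-step multiplier: 154^(-13) ≡ 154^(162-13) = 154^149 ≡ 11 (mod 163).
Giant steps γ_i = 116·11^i mod 163: γ_0=116, γ_1=135 (in table at j=12).
x = i·n + j = 1·13 + 12 = 25.
Check: 154^25 ≡ 116 (mod 163).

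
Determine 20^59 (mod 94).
62

Repeated squaring. Binary of 59 = 111011.
20^1 ≡ 20 (mod 94); 20^2 ≡ 24 (mod 94); 20^4 ≡ 12 (mod 94); 20^8 ≡ 50 (mod 94); 20^16 ≡ 56 (mod 94); 20^32 ≡ 34 (mod 94)
20^59 = 20^1 × 20^2 × 20^8 × 20^16 × 20^32 ≡ 62 (mod 94)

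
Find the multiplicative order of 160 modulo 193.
64

193 is prime, so ord(160) divides φ(193) = 192.
Divisors of 192: 1, 2, 3, 4, 6, 8, 12, 16, 24, 32, 48, 64, 96, 192.
Repeated squaring: 160^1 ≡ 160, 160^2 ≡ 124, 160^4 ≡ 129, 160^8 ≡ 43, 160^16 ≡ 112, 160^32 ≡ 192, 160^64 ≡ 1, 160^128 ≡ 1 (mod 193).
Test 160^d mod 193 for each divisor d in increasing order:
160^1 ≡ 160
160^2 ≡ 124
160^3 = 160^2·160^1 ≡ 154
160^4 ≡ 129
160^6 = 160^4·160^2 ≡ 170
160^8 ≡ 43
160^12 = 160^8·160^4 ≡ 143
160^16 ≡ 112
160^24 = 160^16·160^8 ≡ 184
160^32 ≡ 192
160^48 = 160^32·160^16 ≡ 81
160^64 ≡ 1  ← first divisor giving 1
The order is 64.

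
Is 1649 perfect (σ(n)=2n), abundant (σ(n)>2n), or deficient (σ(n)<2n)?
deficient

Proper divisors of 1649: sum = 1 + 17 + 97 = 115
Since 115 < 1649, 1649 is deficient.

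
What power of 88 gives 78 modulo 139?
52

Baby-step giant-step with step n = ⌈√139⌉ = 12.
Baby steps 88^j mod 139 (j:value) for j=0..11: 0:1, 1:88, 2:99, 3:94, 4:71, 5:132, 6:79, 7:2, 8:37, 9:59, 10:49, 11:3.
Giant-step multiplier: 88^(-12) ≡ 88^(138-12) = 88^126 ≡ 129 (mod 139).
Giant steps γ_i = 78·129^i mod 139: γ_0=78, γ_1=54, γ_2=16, γ_3=118, γ_4=71 (in table at j=4).
x = i·n + j = 4·12 + 4 = 52.
Check: 88^52 ≡ 78 (mod 139).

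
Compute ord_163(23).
18

163 is prime, so ord(23) divides φ(163) = 162.
Divisors of 162: 1, 2, 3, 6, 9, 18, 27, 54, 81, 162.
Repeated squaring: 23^1 ≡ 23, 23^2 ≡ 40, 23^4 ≡ 133, 23^8 ≡ 85, 23^16 ≡ 53, 23^32 ≡ 38, 23^64 ≡ 140, 23^128 ≡ 40 (mod 163).
Test 23^d mod 163 for each divisor d in increasing order:
23^1 ≡ 23
23^2 ≡ 40
23^3 = 23^2·23^1 ≡ 105
23^6 = 23^4·23^2 ≡ 104
23^9 = 23^8·23^1 ≡ 162
23^18 = 23^16·23^2 ≡ 1  ← first divisor giving 1
The order is 18.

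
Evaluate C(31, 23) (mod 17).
11

Using Lucas' theorem:
Write n=31 and k=23 in base 17:
n in base 17: [1, 14]
k in base 17: [1, 6]
C(31,23) mod 17 = ∏ C(n_i, k_i) mod 17
Digit binomials (mod 17): C(1,1) = 1; C(14,6) = 3003 ≡ 11
Product: 1 × 11 = 11 ≡ 11 (mod 17)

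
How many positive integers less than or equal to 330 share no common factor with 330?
80

330 = 2 × 3 × 5 × 11
φ(n) = n × ∏(1 - 1/p) for each prime p dividing n
φ(330) = 330 × (1 - 1/2) × (1 - 1/3) × (1 - 1/5) × (1 - 1/11) = 80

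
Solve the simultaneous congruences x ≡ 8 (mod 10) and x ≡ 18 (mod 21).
18

Using Chinese Remainder Theorem:
M = 10 × 21 = 210
M1 = 21, M2 = 10
y1 = 21^(-1) mod 10 = 1
y2 = 10^(-1) mod 21 = 19
x = (8×21×1 + 18×10×19) mod 210 = 18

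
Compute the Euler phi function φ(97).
96

97 = 97
φ(n) = n × ∏(1 - 1/p) for each prime p dividing n
φ(97) = 97 × (1 - 1/97) = 96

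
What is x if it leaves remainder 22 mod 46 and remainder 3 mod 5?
68

Using Chinese Remainder Theorem:
M = 46 × 5 = 230
M1 = 5, M2 = 46
y1 = 5^(-1) mod 46 = 37
y2 = 46^(-1) mod 5 = 1
x = (22×5×37 + 3×46×1) mod 230 = 68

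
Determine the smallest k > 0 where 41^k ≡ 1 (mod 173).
86

173 is prime, so ord(41) divides φ(173) = 172.
Divisors of 172: 1, 2, 4, 43, 86, 172.
Repeated squaring: 41^1 ≡ 41, 41^2 ≡ 124, 41^4 ≡ 152, 41^8 ≡ 95, 41^16 ≡ 29, 41^32 ≡ 149, 41^64 ≡ 57, 41^128 ≡ 135 (mod 173).
Test 41^d mod 173 for each divisor d in increasing order:
41^1 ≡ 41
41^2 ≡ 124
41^4 ≡ 152
41^43 = 41^32·41^8·41^2·41^1 ≡ 172
41^86 = 41^64·41^16·41^4·41^2 ≡ 1  ← first divisor giving 1
The order is 86.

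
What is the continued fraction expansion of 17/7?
[2; 2, 3]

Euclidean algorithm steps:
17 = 2 × 7 + 3
7 = 2 × 3 + 1
3 = 3 × 1 + 0
Continued fraction: [2; 2, 3]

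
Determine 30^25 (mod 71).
32

Repeated squaring. Binary of 25 = 11001.
30^1 ≡ 30 (mod 71); 30^2 ≡ 48 (mod 71); 30^4 ≡ 32 (mod 71); 30^8 ≡ 30 (mod 71); 30^16 ≡ 48 (mod 71)
30^25 = 30^1 × 30^8 × 30^16 ≡ 32 (mod 71)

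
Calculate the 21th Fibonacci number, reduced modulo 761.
292

Matrix identity: Q^n = [[F_(n+1), F_n], [F_n, F_(n-1)]] with Q = [[1,1],[1,0]].
n = 21 = 10101₂. Square-and-multiply, entries mod 761:
Q^1 = [[1,1],[1,0]]
Q^2 = (Q^1)² = [[2,1],[1,1]]
Q^5 = (Q^2)²·Q = [[8,5],[5,3]]
Q^10 = (Q^5)² = [[89,55],[55,34]]
Q^21 = (Q^10)²·Q = [[208,292],[292,677]]
F_21 mod 761 = Q^21[0][1] = 292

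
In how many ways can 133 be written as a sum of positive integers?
7346629512

p(n) counts ways to write n as a sum of positive integers (order ignored).
Euler's pentagonal recurrence: p(k) = p(k-1) + p(k-2) - p(k-5) - p(k-7) + p(k-12) + p(k-15) - ... (offsets j(3j∓1)/2, signs ++--, p(0)=1, p(<0)=0).
DP table for k = 0..132: p(0)=1, p(1)=1, p(2)=2, p(3)=3, p(4)=5, p(5)=7, p(6)=11, p(7)=15, p(8)=22, p(9)=30, p(10)=42, p(11)=56, p(12)=77, p(13)=101, p(14)=135, p(15)=176, p(16)=231, p(17)=297, p(18)=385, p(19)=490, p(20)=627, p(21)=792, p(22)=1002, p(23)=1255, p(24)=1575, p(25)=1958, p(26)=2436, p(27)=3010, p(28)=3718, p(29)=4565, p(30)=5604, p(31)=6842, p(32)=8349, p(33)=10143, p(34)=12310, p(35)=14883, p(36)=17977, p(37)=21637, p(38)=26015, p(39)=31185, p(40)=37338, p(41)=44583, p(42)=53174, p(43)=63261, p(44)=75175, p(45)=89134, p(46)=105558, p(47)=124754, p(48)=147273, p(49)=173525, p(50)=204226, p(51)=239943, p(52)=281589, p(53)=329931, p(54)=386155, p(55)=451276, p(56)=526823, p(57)=614154, p(58)=715220, p(59)=831820, p(60)=966467, p(61)=1121505, p(62)=1300156, p(63)=1505499, p(64)=1741630, p(65)=2012558, p(66)=2323520, p(67)=2679689, p(68)=3087735, p(69)=3554345, p(70)=4087968, p(71)=4697205, p(72)=5392783, p(73)=6185689, p(74)=7089500, p(75)=8118264, p(76)=9289091, p(77)=10619863, p(78)=12132164, p(79)=13848650, p(80)=15796476, p(81)=18004327, p(82)=20506255, p(83)=23338469, p(84)=26543660, p(85)=30167357, p(86)=34262962, p(87)=38887673, p(88)=44108109, p(89)=49995925, p(90)=56634173, p(91)=64112359, p(92)=72533807, p(93)=82010177, p(94)=92669720, p(95)=104651419, p(96)=118114304, p(97)=133230930, p(98)=150198136, p(99)=169229875, p(100)=190569292, p(101)=214481126, p(102)=241265379, p(103)=271248950, p(104)=304801365, p(105)=342325709, p(106)=384276336, p(107)=431149389, p(108)=483502844, p(109)=541946240, p(110)=607163746, p(111)=679903203, p(112)=761002156, p(113)=851376628, p(114)=952050665, p(115)=1064144451, p(116)=1188908248, p(117)=1327710076, p(118)=1482074143, p(119)=1653668665, p(120)=1844349560, p(121)=2056148051, p(122)=2291320912, p(123)=2552338241, p(124)=2841940500, p(125)=3163127352, p(126)=3519222692, p(127)=3913864295, p(128)=4351078600, p(129)=4835271870, p(130)=5371315400, p(131)=5964539504, p(132)=6620830889.
Final step: p(133) = p(132) + p(131) - p(128) - p(126) + p(121) + p(118) - p(111) - p(107) + p(98) + p(93) - p(82) - p(76) + p(63) + p(56) - p(41) - p(33) + p(16) + p(7)
= 6620830889 + 5964539504 - 4351078600 - 3519222692 + 2056148051 + 1482074143 - 679903203 - 431149389 + 150198136 + 82010177 - 20506255 - 9289091 + 1505499 + 526823 - 44583 - 10143 + 231 + 15
= 7346629512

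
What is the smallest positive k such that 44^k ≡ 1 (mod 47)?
46

47 is prime, so ord(44) divides φ(47) = 46.
Divisors of 46: 1, 2, 23, 46.
Repeated squaring: 44^1 ≡ 44, 44^2 ≡ 9, 44^4 ≡ 34, 44^8 ≡ 28, 44^16 ≡ 32, 44^32 ≡ 37 (mod 47).
Test 44^d mod 47 for each divisor d in increasing order:
44^1 ≡ 44
44^2 ≡ 9
44^23 = 44^16·44^4·44^2·44^1 ≡ 46
44^46 = 44^32·44^8·44^4·44^2 ≡ 1  ← first divisor giving 1
The order is 46.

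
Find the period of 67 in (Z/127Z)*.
126

127 is prime, so ord(67) divides φ(127) = 126.
Divisors of 126: 1, 2, 3, 6, 7, 9, 14, 18, 21, 42, 63, 126.
Repeated squaring: 67^1 ≡ 67, 67^2 ≡ 44, 67^4 ≡ 31, 67^8 ≡ 72, 67^16 ≡ 104, 67^32 ≡ 21, 67^64 ≡ 60 (mod 127).
Test 67^d mod 127 for each divisor d in increasing order:
67^1 ≡ 67
67^2 ≡ 44
67^3 = 67^2·67^1 ≡ 27
67^6 = 67^4·67^2 ≡ 94
67^7 = 67^4·67^2·67^1 ≡ 75
67^9 = 67^8·67^1 ≡ 125
67^14 = 67^8·67^4·67^2 ≡ 37
67^18 = 67^16·67^2 ≡ 4
67^21 = 67^16·67^4·67^1 ≡ 108
67^42 = 67^32·67^8·67^2 ≡ 107
67^63 = 67^32·67^16·67^8·67^4·67^2·67^1 ≡ 126
67^126 = 67^64·67^32·67^16·67^8·67^4·67^2 ≡ 1  ← first divisor giving 1
The order is 126.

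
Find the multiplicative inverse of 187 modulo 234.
229

gcd(187, 234) = 1, so the inverse exists.
Extended Euclidean algorithm on (234, 187):
234 = 1 × 187 + 47  ⟹  47 = (1)·234 + (-1)·187
187 = 3 × 47 + 46  ⟹  46 = (-3)·234 + (4)·187
47 = 1 × 46 + 1  ⟹  1 = (4)·234 + (-5)·187
So (-5)·187 ≡ 1 (mod 234), i.e. 187^(-1) ≡ -5 ≡ 229 (mod 234).
Check: 187 × 229 = 42823 ≡ 1 (mod 234)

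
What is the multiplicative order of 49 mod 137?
34

137 is prime, so ord(49) divides φ(137) = 136.
Divisors of 136: 1, 2, 4, 8, 17, 34, 68, 136.
Repeated squaring: 49^1 ≡ 49, 49^2 ≡ 72, 49^4 ≡ 115, 49^8 ≡ 73, 49^16 ≡ 123, 49^32 ≡ 59, 49^64 ≡ 56, 49^128 ≡ 122 (mod 137).
Test 49^d mod 137 for each divisor d in increasing order:
49^1 ≡ 49
49^2 ≡ 72
49^4 ≡ 115
49^8 ≡ 73
49^17 = 49^16·49^1 ≡ 136
49^34 = 49^32·49^2 ≡ 1  ← first divisor giving 1
The order is 34.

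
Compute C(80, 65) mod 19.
0

Using Lucas' theorem:
Write n=80 and k=65 in base 19:
n in base 19: [4, 4]
k in base 19: [3, 8]
C(80,65) mod 19 = ∏ C(n_i, k_i) mod 19
Digit binomials (mod 19): C(4,3) = 4; C(4,8) = 0 (k_i > n_i)
Product: 4 × 0 = 0 ≡ 0 (mod 19)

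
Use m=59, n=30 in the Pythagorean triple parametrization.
(2581, 3540, 4381)

Euclid's formula: a = m² - n², b = 2mn, c = m² + n²
m = 59, n = 30
a = 59² - 30² = 3481 - 900 = 2581
b = 2 × 59 × 30 = 3540
c = 59² + 30² = 3481 + 900 = 4381
Verification: 2581² + 3540² = 6661561 + 12531600 = 19193161 = 4381² ✓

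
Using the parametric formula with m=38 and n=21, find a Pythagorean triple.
(1003, 1596, 1885)

Euclid's formula: a = m² - n², b = 2mn, c = m² + n²
m = 38, n = 21
a = 38² - 21² = 1444 - 441 = 1003
b = 2 × 38 × 21 = 1596
c = 38² + 21² = 1444 + 441 = 1885
Verification: 1003² + 1596² = 1006009 + 2547216 = 3553225 = 1885² ✓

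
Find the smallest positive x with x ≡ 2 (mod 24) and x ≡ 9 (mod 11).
218

Using Chinese Remainder Theorem:
M = 24 × 11 = 264
M1 = 11, M2 = 24
y1 = 11^(-1) mod 24 = 11
y2 = 24^(-1) mod 11 = 6
x = (2×11×11 + 9×24×6) mod 264 = 218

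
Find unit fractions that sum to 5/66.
1/14 + 1/231

Greedy algorithm:
5/66: ceiling(66/5) = 14, use 1/14
1/231: ceiling(231/1) = 231, use 1/231
Result: 5/66 = 1/14 + 1/231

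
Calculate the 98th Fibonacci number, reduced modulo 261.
145

Matrix identity: Q^n = [[F_(n+1), F_n], [F_n, F_(n-1)]] with Q = [[1,1],[1,0]].
n = 98 = 1100010₂. Square-and-multiply, entries mod 261:
Q^1 = [[1,1],[1,0]]
Q^3 = (Q^1)²·Q = [[3,2],[2,1]]
Q^6 = (Q^3)² = [[13,8],[8,5]]
Q^12 = (Q^6)² = [[233,144],[144,89]]
Q^24 = (Q^12)² = [[118,171],[171,208]]
Q^49 = (Q^24)²·Q = [[253,100],[100,153]]
Q^98 = (Q^49)² = [[146,145],[145,1]]
F_98 mod 261 = Q^98[0][1] = 145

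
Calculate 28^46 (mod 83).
69

Repeated squaring. Binary of 46 = 101110.
28^1 ≡ 28 (mod 83); 28^2 ≡ 37 (mod 83); 28^4 ≡ 41 (mod 83); 28^8 ≡ 21 (mod 83); 28^16 ≡ 26 (mod 83); 28^32 ≡ 12 (mod 83)
28^46 = 28^2 × 28^4 × 28^8 × 28^32 ≡ 69 (mod 83)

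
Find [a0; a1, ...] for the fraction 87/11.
[7; 1, 10]

Euclidean algorithm steps:
87 = 7 × 11 + 10
11 = 1 × 10 + 1
10 = 10 × 1 + 0
Continued fraction: [7; 1, 10]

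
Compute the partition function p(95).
104651419

p(n) counts ways to write n as a sum of positive integers (order ignored).
Euler's pentagonal recurrence: p(k) = p(k-1) + p(k-2) - p(k-5) - p(k-7) + p(k-12) + p(k-15) - ... (offsets j(3j∓1)/2, signs ++--, p(0)=1, p(<0)=0).
DP table for k = 0..94: p(0)=1, p(1)=1, p(2)=2, p(3)=3, p(4)=5, p(5)=7, p(6)=11, p(7)=15, p(8)=22, p(9)=30, p(10)=42, p(11)=56, p(12)=77, p(13)=101, p(14)=135, p(15)=176, p(16)=231, p(17)=297, p(18)=385, p(19)=490, p(20)=627, p(21)=792, p(22)=1002, p(23)=1255, p(24)=1575, p(25)=1958, p(26)=2436, p(27)=3010, p(28)=3718, p(29)=4565, p(30)=5604, p(31)=6842, p(32)=8349, p(33)=10143, p(34)=12310, p(35)=14883, p(36)=17977, p(37)=21637, p(38)=26015, p(39)=31185, p(40)=37338, p(41)=44583, p(42)=53174, p(43)=63261, p(44)=75175, p(45)=89134, p(46)=105558, p(47)=124754, p(48)=147273, p(49)=173525, p(50)=204226, p(51)=239943, p(52)=281589, p(53)=329931, p(54)=386155, p(55)=451276, p(56)=526823, p(57)=614154, p(58)=715220, p(59)=831820, p(60)=966467, p(61)=1121505, p(62)=1300156, p(63)=1505499, p(64)=1741630, p(65)=2012558, p(66)=2323520, p(67)=2679689, p(68)=3087735, p(69)=3554345, p(70)=4087968, p(71)=4697205, p(72)=5392783, p(73)=6185689, p(74)=7089500, p(75)=8118264, p(76)=9289091, p(77)=10619863, p(78)=12132164, p(79)=13848650, p(80)=15796476, p(81)=18004327, p(82)=20506255, p(83)=23338469, p(84)=26543660, p(85)=30167357, p(86)=34262962, p(87)=38887673, p(88)=44108109, p(89)=49995925, p(90)=56634173, p(91)=64112359, p(92)=72533807, p(93)=82010177, p(94)=92669720.
Final step: p(95) = p(94) + p(93) - p(90) - p(88) + p(83) + p(80) - p(73) - p(69) + p(60) + p(55) - p(44) - p(38) + p(25) + p(18) - p(3)
= 92669720 + 82010177 - 56634173 - 44108109 + 23338469 + 15796476 - 6185689 - 3554345 + 966467 + 451276 - 75175 - 26015 + 1958 + 385 - 3
= 104651419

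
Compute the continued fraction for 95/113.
[0; 1, 5, 3, 1, 1, 2]

Euclidean algorithm steps:
95 = 0 × 113 + 95
113 = 1 × 95 + 18
95 = 5 × 18 + 5
18 = 3 × 5 + 3
5 = 1 × 3 + 2
3 = 1 × 2 + 1
2 = 2 × 1 + 0
Continued fraction: [0; 1, 5, 3, 1, 1, 2]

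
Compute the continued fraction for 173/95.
[1; 1, 4, 1, 1, 2, 3]

Euclidean algorithm steps:
173 = 1 × 95 + 78
95 = 1 × 78 + 17
78 = 4 × 17 + 10
17 = 1 × 10 + 7
10 = 1 × 7 + 3
7 = 2 × 3 + 1
3 = 3 × 1 + 0
Continued fraction: [1; 1, 4, 1, 1, 2, 3]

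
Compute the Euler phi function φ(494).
216

494 = 2 × 13 × 19
φ(n) = n × ∏(1 - 1/p) for each prime p dividing n
φ(494) = 494 × (1 - 1/2) × (1 - 1/13) × (1 - 1/19) = 216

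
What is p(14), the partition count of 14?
135

p(n) counts ways to write n as a sum of positive integers (order ignored).
Euler's pentagonal recurrence: p(k) = p(k-1) + p(k-2) - p(k-5) - p(k-7) + p(k-12) + p(k-15) - ... (offsets j(3j∓1)/2, signs ++--, p(0)=1, p(<0)=0).
DP table for k = 0..13: p(0)=1, p(1)=1, p(2)=2, p(3)=3, p(4)=5, p(5)=7, p(6)=11, p(7)=15, p(8)=22, p(9)=30, p(10)=42, p(11)=56, p(12)=77, p(13)=101.
Final step: p(14) = p(13) + p(12) - p(9) - p(7) + p(2)
= 101 + 77 - 30 - 15 + 2
= 135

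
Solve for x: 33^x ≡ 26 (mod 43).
29

Baby-step giant-step with step n = ⌈√43⌉ = 7.
Baby steps 33^j mod 43 (j:value) for j=0..6: 0:1, 1:33, 2:14, 3:32, 4:24, 5:18, 6:35.
Giant-step multiplier: 33^(-7) ≡ 33^(42-7) = 33^35 ≡ 7 (mod 43).
Giant steps γ_i = 26·7^i mod 43: γ_0=26, γ_1=10, γ_2=27, γ_3=17, γ_4=33 (in table at j=1).
x = i·n + j = 4·7 + 1 = 29.
Check: 33^29 ≡ 26 (mod 43).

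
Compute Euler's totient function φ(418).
180

418 = 2 × 11 × 19
φ(n) = n × ∏(1 - 1/p) for each prime p dividing n
φ(418) = 418 × (1 - 1/2) × (1 - 1/11) × (1 - 1/19) = 180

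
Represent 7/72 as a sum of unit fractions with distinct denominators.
1/11 + 1/159 + 1/41976

Greedy algorithm:
7/72: ceiling(72/7) = 11, use 1/11
5/792: ceiling(792/5) = 159, use 1/159
1/41976: ceiling(41976/1) = 41976, use 1/41976
Result: 7/72 = 1/11 + 1/159 + 1/41976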